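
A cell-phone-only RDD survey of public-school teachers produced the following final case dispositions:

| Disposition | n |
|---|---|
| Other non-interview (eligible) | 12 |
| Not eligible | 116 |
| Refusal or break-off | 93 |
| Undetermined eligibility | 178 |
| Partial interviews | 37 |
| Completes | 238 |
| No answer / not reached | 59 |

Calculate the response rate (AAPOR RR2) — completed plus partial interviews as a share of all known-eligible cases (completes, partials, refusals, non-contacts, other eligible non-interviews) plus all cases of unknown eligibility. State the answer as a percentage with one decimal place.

Numerator = 238 + 37 = 275
Base = 238 + 37 + 93 + 59 + 12 + 178 = 617
RR2 = 275 / 617 = 0.4457

44.6%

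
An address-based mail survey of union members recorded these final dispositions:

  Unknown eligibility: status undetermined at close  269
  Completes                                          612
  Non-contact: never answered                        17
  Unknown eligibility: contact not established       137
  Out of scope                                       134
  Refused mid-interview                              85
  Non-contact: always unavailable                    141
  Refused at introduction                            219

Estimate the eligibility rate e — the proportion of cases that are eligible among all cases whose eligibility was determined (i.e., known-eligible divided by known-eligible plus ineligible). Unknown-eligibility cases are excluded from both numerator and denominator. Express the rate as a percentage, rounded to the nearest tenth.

88.9%

Refused = 219 + 85 = 304
Non-contacts = 17 + 141 = 158
Eligibility not determined = 137 + 269 = 406
Determined eligible = 612 + 304 + 158 = 1074
e = 1074 / (1074 + 134) = 1074 / 1208 = 0.8891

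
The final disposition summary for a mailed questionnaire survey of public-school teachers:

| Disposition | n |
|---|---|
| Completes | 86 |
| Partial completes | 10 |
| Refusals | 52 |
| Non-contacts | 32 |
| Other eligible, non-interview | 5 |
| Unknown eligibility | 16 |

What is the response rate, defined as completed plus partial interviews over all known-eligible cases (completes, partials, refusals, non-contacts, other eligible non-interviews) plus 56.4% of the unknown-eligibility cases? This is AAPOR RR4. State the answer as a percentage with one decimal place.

Numerator → 86 + 10 = 96
Known eligible → 86 + 10 + 52 + 32 + 5 = 185
e × U → 0.5640 × 16 = 9.02
Base → 185 + 9.02 = 194.02
RR4 = 96 / 194.02 = 0.4948

49.5%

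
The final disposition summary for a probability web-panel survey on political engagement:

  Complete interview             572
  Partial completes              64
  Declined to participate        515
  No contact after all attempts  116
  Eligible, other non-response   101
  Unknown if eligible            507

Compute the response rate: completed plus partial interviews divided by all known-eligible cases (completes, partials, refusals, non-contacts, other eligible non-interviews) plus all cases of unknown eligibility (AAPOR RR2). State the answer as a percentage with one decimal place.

Top: 572 + 64 = 636
Denom: 572 + 64 + 515 + 116 + 101 + 507 = 1875
RR2 = 636 / 1875 = 0.3392

33.9%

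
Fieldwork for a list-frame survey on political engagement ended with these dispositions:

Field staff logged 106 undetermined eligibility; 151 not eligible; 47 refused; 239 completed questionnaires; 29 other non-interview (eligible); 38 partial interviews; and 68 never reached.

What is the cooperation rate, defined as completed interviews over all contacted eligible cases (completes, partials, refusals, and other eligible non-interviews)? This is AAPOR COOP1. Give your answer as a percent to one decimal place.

Top → 239
Denominator → 239 + 38 + 47 + 29 = 353
COOP1 = 239 / 353 = 0.6771

67.7%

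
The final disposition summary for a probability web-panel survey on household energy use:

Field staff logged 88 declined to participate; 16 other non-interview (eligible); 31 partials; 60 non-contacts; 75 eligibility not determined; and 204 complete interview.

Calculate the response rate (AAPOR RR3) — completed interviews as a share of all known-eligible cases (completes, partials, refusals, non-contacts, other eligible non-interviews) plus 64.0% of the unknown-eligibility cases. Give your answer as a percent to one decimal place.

Top → 204
Known eligible → 204 + 31 + 88 + 60 + 16 = 399
Eligible share of unknowns → 0.6400 × 75 = 48.00
Denom → 399 + 48.00 = 447.00
RR3 = 204 / 447.00 = 0.4564

45.6%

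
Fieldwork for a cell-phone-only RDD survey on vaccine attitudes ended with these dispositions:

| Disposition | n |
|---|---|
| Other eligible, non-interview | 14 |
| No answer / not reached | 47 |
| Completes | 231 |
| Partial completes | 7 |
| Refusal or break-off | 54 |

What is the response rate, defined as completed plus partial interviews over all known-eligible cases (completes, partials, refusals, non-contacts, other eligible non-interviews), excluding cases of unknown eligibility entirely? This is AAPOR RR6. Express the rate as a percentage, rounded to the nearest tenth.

Numerator → 231 + 7 = 238
Base → 231 + 7 + 54 + 47 + 14 = 353
RR6 = 238 / 353 = 0.6742

67.4%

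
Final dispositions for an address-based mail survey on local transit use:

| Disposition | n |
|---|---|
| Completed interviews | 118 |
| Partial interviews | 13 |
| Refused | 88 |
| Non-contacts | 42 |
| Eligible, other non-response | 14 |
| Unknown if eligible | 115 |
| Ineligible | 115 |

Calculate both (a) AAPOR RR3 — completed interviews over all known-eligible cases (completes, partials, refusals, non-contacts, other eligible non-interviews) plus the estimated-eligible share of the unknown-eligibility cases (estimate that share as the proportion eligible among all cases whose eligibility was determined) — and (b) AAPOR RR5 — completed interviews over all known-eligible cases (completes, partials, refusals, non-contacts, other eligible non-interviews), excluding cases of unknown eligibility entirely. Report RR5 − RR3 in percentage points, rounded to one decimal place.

9.8

Top = 118
Known eligible = 118 + 13 + 88 + 42 + 14 = 275
e = 275 / (275 + 115) = 275 / 390 = 0.7051
Eligible share of unknowns = 0.7051 × 115 = 81.09
Denominator = 275 + 81.09 = 356.09
RR3 = 118 / 356.09 = 0.3314
Denominator = 118 + 13 + 88 + 42 + 14 = 275
RR5 = 118 / 275 = 0.4291
Difference = 42.91 − 33.14 = 9.77 percentage points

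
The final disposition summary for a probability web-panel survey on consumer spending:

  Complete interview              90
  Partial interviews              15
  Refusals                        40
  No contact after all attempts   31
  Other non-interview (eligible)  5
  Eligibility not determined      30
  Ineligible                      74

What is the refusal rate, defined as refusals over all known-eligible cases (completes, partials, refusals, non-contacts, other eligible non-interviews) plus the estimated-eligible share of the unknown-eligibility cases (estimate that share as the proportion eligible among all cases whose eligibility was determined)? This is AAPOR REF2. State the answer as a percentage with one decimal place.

19.8%

Num → 40
Eligible (known) → 90 + 15 + 40 + 31 + 5 = 181
e = 181 / (181 + 74) = 181 / 255 = 0.7098
e × U → 0.7098 × 30 = 21.29
Denom → 181 + 21.29 = 202.29
REF2 = 40 / 202.29 = 0.1977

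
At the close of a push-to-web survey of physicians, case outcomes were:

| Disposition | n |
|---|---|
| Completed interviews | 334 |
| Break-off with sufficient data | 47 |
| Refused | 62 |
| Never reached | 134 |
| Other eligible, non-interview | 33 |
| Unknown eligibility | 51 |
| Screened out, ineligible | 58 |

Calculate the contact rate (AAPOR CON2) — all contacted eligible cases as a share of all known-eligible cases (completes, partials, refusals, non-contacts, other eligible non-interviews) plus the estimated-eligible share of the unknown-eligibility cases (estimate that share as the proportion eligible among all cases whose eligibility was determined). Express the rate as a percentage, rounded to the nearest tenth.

72.5%

Top → 334 + 47 + 62 + 33 = 476
Eligible (known) → 334 + 47 + 62 + 134 + 33 = 610
e = 610 / (610 + 58) = 610 / 668 = 0.9132
e × U → 0.9132 × 51 = 46.57
Denominator → 610 + 46.57 = 656.57
CON2 = 476 / 656.57 = 0.7250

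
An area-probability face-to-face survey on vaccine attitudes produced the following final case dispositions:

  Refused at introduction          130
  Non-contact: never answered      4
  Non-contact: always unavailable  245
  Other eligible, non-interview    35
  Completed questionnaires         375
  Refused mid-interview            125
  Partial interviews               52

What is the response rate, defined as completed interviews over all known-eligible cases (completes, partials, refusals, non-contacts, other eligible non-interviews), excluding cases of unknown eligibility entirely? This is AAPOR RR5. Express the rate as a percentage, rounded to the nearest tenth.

Refused = 130 + 125 = 255
Never reached = 4 + 245 = 249
Top → 375
Denom → 375 + 52 + 255 + 249 + 35 = 966
RR5 = 375 / 966 = 0.3882

38.8%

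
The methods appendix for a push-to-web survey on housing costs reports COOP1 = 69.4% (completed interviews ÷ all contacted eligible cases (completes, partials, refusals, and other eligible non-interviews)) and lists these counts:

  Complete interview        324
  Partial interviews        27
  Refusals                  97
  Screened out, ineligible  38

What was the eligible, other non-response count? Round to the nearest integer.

19

COOP1 = 324 / D = 0.694
D = 324 / 0.694 = 466.9
Rest of base = 448
eligible, other non-response = 466.9 − 448 ≈ 19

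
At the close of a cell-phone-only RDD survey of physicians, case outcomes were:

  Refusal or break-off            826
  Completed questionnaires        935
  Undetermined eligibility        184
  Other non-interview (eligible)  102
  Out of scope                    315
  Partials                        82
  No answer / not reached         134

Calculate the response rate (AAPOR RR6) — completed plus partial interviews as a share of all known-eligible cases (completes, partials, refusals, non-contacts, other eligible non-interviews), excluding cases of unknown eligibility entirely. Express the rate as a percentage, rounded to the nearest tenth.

Numerator: 935 + 82 = 1017
Denom: 935 + 82 + 826 + 134 + 102 = 2079
RR6 = 1017 / 2079 = 0.4892

48.9%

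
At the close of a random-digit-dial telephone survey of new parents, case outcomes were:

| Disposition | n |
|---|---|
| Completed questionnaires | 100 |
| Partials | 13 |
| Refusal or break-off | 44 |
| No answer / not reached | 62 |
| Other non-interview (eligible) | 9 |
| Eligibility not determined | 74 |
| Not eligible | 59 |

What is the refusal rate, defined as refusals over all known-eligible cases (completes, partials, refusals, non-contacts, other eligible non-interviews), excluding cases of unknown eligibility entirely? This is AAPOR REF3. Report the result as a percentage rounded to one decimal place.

19.3%

Num = 44
Base = 100 + 13 + 44 + 62 + 9 = 228
REF3 = 44 / 228 = 0.1930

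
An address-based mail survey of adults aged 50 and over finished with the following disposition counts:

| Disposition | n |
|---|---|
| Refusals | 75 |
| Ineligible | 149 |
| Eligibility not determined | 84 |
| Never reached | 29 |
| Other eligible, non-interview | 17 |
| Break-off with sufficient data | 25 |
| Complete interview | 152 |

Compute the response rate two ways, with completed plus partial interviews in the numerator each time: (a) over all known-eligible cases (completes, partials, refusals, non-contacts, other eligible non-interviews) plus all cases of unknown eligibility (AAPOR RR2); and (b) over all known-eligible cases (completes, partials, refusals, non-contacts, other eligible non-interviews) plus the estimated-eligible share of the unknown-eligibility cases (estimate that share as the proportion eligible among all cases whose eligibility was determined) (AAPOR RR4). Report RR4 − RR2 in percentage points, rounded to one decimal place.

3.7

Num: 152 + 25 = 177
Base: 152 + 25 + 75 + 29 + 17 + 84 = 382
RR2 = 177 / 382 = 0.4634
Determined eligible: 152 + 25 + 75 + 29 + 17 = 298
e = 298 / (298 + 149) = 298 / 447 = 0.6667
e × U: 0.6667 × 84 = 56.00
Base: 298 + 56.00 = 354.00
RR4 = 177 / 354.00 = 0.5000
Difference = 50.00 − 46.34 = 3.66 percentage points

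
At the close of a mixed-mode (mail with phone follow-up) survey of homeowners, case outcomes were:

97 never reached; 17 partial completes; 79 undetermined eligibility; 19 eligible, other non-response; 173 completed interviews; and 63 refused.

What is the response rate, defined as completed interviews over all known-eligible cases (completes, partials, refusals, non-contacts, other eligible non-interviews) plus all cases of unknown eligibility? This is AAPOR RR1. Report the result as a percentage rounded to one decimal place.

38.6%

Num → 173
Denominator → 173 + 17 + 63 + 97 + 19 + 79 = 448
RR1 = 173 / 448 = 0.3862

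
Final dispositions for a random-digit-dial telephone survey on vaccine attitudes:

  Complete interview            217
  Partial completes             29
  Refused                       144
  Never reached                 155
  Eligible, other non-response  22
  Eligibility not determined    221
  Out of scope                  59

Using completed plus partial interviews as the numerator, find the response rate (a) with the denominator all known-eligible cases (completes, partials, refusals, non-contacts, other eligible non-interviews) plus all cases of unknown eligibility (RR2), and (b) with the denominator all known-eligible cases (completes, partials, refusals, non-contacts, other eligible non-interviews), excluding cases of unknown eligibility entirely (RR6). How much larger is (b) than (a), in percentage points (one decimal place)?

12.2

Top: 217 + 29 = 246
Base: 217 + 29 + 144 + 155 + 22 + 221 = 788
RR2 = 246 / 788 = 0.3122
Base: 217 + 29 + 144 + 155 + 22 = 567
RR6 = 246 / 567 = 0.4339
Difference = 43.39 − 31.22 = 12.17 percentage points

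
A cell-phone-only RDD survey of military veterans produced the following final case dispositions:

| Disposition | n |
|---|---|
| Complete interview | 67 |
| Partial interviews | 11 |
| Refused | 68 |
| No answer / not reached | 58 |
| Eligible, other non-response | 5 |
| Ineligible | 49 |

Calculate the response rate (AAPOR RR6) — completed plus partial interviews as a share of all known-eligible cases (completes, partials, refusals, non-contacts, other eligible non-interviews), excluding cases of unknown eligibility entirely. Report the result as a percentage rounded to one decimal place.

37.3%

Num → 67 + 11 = 78
Base → 67 + 11 + 68 + 58 + 5 = 209
RR6 = 78 / 209 = 0.3732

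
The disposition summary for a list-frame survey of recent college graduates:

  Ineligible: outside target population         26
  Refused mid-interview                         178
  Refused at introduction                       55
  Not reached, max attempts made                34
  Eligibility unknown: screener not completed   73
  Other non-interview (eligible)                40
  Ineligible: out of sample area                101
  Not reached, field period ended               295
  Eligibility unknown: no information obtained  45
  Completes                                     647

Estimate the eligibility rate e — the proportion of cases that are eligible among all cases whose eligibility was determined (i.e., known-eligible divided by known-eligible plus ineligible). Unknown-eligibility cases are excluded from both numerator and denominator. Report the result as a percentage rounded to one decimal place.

Refused = 55 + 178 = 233
No contact after all attempts = 295 + 34 = 329
Unknown if eligible = 73 + 45 = 118
Screened out, ineligible = 26 + 101 = 127
Determined eligible: 647 + 233 + 329 + 40 = 1249
e = 1249 / (1249 + 127) = 1249 / 1376 = 0.9077

90.8%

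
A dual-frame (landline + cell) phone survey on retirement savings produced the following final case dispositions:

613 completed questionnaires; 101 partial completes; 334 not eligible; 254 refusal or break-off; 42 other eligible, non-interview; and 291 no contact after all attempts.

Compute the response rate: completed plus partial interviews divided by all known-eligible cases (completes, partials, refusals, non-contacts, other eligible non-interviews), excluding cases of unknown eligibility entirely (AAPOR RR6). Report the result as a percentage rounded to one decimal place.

54.9%

Num: 613 + 101 = 714
Base: 613 + 101 + 254 + 291 + 42 = 1301
RR6 = 714 / 1301 = 0.5488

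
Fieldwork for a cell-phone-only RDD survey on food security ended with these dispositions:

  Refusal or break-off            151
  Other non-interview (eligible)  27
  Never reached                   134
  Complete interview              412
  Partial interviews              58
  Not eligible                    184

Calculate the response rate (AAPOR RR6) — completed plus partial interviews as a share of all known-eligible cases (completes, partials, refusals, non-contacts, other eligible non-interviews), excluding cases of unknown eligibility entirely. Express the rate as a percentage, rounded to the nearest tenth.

60.1%

Top = 412 + 58 = 470
Base = 412 + 58 + 151 + 134 + 27 = 782
RR6 = 470 / 782 = 0.6010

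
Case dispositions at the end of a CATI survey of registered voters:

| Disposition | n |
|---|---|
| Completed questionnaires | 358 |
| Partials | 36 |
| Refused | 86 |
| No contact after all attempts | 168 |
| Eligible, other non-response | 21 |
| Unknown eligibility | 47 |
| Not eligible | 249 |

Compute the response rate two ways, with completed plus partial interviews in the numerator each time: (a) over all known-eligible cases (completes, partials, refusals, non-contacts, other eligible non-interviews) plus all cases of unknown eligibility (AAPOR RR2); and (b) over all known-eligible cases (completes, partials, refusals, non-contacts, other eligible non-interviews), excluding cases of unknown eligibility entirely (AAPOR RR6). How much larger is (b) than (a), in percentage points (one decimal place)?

Num → 358 + 36 = 394
Base → 358 + 36 + 86 + 168 + 21 + 47 = 716
RR2 = 394 / 716 = 0.5503
Base → 358 + 36 + 86 + 168 + 21 = 669
RR6 = 394 / 669 = 0.5889
Difference = 58.89 − 55.03 = 3.86 percentage points

3.9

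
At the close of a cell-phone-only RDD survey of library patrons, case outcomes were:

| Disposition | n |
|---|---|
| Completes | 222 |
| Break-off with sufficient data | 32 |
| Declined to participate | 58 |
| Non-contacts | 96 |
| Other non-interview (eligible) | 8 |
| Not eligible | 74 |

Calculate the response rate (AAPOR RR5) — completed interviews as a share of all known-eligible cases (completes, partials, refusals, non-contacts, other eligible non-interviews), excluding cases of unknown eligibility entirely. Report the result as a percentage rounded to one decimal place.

53.4%

Top → 222
Base → 222 + 32 + 58 + 96 + 8 = 416
RR5 = 222 / 416 = 0.5337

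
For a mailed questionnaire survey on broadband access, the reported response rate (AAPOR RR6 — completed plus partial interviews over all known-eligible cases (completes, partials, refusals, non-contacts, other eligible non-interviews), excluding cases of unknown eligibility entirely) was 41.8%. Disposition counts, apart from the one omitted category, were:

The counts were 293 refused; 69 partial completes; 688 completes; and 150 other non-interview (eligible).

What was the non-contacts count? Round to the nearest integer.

Num → 688 + 69 = 757
RR6 = 757 / D = 0.418
D = 757 / 0.418 = 1811.0
Rest of base = 1200
non-contacts = 1811.0 − 1200 ≈ 611

611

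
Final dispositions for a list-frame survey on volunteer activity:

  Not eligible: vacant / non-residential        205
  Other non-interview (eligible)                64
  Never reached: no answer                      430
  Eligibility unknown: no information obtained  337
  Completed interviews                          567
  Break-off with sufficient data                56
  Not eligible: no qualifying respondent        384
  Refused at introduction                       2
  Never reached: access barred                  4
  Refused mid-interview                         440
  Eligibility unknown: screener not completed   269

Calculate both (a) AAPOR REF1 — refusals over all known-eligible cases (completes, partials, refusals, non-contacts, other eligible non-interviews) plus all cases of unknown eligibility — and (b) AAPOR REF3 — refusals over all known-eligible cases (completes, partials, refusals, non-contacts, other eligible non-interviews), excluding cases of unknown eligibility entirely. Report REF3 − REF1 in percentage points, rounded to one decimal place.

Refused = 2 + 440 = 442
Non-contacts = 430 + 4 = 434
Unknown eligibility = 269 + 337 = 606
Ineligible = 384 + 205 = 589
Top: 442
Denominator: 567 + 56 + 442 + 434 + 64 + 606 = 2169
REF1 = 442 / 2169 = 0.2038
Denominator: 567 + 56 + 442 + 434 + 64 = 1563
REF3 = 442 / 1563 = 0.2828
Difference = 28.28 − 20.38 = 7.90 percentage points

7.9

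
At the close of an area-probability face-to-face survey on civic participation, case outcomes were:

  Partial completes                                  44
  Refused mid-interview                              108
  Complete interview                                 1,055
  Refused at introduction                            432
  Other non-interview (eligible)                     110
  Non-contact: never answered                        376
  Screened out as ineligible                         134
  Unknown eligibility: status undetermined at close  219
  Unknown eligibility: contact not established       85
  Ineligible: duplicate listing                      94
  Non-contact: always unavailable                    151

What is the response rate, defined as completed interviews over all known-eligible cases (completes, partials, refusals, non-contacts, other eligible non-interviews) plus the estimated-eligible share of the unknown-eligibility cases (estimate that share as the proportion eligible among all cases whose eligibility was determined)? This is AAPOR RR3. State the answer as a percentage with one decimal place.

41.3%

Refusal or break-off = 432 + 108 = 540
No contact after all attempts = 376 + 151 = 527
Unknown eligibility = 85 + 219 = 304
Out of scope = 134 + 94 = 228
Numerator: 1055
Eligible (known): 1055 + 44 + 540 + 527 + 110 = 2276
e = 2276 / (2276 + 228) = 2276 / 2504 = 0.9089
Eligible share of unknowns: 0.9089 × 304 = 276.31
Denom: 2276 + 276.31 = 2552.31
RR3 = 1055 / 2552.31 = 0.4134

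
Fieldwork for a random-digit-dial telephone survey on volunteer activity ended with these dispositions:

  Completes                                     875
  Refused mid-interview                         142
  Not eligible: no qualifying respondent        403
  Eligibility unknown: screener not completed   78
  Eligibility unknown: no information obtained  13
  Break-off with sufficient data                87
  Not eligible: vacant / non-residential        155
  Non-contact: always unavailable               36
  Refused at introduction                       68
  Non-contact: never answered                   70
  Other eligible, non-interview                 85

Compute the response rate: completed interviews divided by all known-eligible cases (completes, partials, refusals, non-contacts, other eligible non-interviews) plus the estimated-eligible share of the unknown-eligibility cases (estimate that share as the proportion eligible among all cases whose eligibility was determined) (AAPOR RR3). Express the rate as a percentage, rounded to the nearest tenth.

61.3%

Declined to participate = 68 + 142 = 210
Never reached = 70 + 36 = 106
Unknown eligibility = 78 + 13 = 91
Ineligible = 403 + 155 = 558
Numerator = 875
Known eligible = 875 + 87 + 210 + 106 + 85 = 1363
e = 1363 / (1363 + 558) = 1363 / 1921 = 0.7095
Eligible share of unknowns = 0.7095 × 91 = 64.56
Denom = 1363 + 64.56 = 1427.56
RR3 = 875 / 1427.56 = 0.6129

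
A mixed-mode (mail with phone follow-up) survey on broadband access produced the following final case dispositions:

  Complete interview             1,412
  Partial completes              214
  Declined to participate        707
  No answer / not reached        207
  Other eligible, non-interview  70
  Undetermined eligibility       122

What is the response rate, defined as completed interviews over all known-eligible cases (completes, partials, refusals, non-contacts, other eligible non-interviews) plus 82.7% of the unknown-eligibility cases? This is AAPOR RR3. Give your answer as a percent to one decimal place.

Num: 1412
Known eligible: 1412 + 214 + 707 + 207 + 70 = 2610
Estimated eligible among unknowns: 0.8270 × 122 = 100.89
Denominator: 2610 + 100.89 = 2710.89
RR3 = 1412 / 2710.89 = 0.5209

52.1%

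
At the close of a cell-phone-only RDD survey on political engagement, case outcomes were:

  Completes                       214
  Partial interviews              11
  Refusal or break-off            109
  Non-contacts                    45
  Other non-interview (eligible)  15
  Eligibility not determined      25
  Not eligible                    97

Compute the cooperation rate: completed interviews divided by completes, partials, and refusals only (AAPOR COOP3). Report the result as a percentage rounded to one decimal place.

Top → 214
Denominator → 214 + 11 + 109 = 334
COOP3 = 214 / 334 = 0.6407

64.1%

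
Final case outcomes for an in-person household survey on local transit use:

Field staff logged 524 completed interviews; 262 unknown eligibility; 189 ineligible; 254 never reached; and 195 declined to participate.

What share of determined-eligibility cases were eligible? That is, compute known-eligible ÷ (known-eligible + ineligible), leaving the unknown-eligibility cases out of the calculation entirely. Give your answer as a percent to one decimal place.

Eligible (known) = 524 + 195 + 254 = 973
e = 973 / (973 + 189) = 973 / 1162 = 0.8373

83.7%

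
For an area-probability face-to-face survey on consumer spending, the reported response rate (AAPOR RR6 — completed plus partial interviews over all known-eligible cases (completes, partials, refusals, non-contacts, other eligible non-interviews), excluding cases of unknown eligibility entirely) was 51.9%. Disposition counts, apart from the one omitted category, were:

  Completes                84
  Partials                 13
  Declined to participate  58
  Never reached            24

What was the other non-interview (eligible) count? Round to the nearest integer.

8

Num = 84 + 13 = 97
RR6 = 97 / D = 0.519
D = 97 / 0.519 = 186.9
Other denominator terms total 179
other non-interview (eligible) = 186.9 − 179 ≈ 8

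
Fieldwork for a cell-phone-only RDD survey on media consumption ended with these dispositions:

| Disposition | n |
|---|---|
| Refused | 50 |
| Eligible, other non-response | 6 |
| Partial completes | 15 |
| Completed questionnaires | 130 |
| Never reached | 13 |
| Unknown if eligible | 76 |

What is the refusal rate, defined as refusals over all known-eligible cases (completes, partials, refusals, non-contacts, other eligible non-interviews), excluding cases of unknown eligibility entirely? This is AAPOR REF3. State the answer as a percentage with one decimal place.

23.4%

Top = 50
Base = 130 + 15 + 50 + 13 + 6 = 214
REF3 = 50 / 214 = 0.2336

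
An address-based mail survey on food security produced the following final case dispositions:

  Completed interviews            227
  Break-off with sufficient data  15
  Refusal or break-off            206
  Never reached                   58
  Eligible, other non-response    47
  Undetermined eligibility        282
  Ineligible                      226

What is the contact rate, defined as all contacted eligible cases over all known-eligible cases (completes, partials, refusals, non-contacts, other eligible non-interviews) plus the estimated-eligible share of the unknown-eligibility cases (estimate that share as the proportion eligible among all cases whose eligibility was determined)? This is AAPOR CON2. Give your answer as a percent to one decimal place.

65.7%

Numerator = 227 + 15 + 206 + 47 = 495
Eligible (known) = 227 + 15 + 206 + 58 + 47 = 553
e = 553 / (553 + 226) = 553 / 779 = 0.7099
Estimated eligible among unknowns = 0.7099 × 282 = 200.19
Denom = 553 + 200.19 = 753.19
CON2 = 495 / 753.19 = 0.6572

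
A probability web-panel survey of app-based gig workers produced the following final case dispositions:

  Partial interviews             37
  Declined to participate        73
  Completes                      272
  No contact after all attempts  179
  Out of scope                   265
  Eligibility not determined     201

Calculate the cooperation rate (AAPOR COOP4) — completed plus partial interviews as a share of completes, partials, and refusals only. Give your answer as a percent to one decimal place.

Top → 272 + 37 = 309
Denom → 272 + 37 + 73 = 382
COOP4 = 309 / 382 = 0.8089

80.9%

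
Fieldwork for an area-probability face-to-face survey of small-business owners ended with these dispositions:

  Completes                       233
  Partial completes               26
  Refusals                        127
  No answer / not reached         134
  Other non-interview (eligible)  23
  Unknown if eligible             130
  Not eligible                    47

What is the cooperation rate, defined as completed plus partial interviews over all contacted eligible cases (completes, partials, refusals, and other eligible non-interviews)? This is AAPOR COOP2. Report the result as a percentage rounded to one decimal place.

63.3%

Num: 233 + 26 = 259
Denominator: 233 + 26 + 127 + 23 = 409
COOP2 = 259 / 409 = 0.6333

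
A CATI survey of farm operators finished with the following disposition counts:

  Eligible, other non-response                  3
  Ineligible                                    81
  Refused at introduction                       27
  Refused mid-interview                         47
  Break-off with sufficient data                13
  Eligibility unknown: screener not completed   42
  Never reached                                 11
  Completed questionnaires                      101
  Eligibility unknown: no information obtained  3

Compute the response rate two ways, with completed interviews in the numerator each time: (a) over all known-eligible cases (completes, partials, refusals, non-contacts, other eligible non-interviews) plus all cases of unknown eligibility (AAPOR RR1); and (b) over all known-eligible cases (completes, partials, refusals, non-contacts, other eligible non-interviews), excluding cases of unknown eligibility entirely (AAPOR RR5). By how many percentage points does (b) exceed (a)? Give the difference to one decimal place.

Refusals = 27 + 47 = 74
Undetermined eligibility = 42 + 3 = 45
Top → 101
Base → 101 + 13 + 74 + 11 + 3 + 45 = 247
RR1 = 101 / 247 = 0.4089
Base → 101 + 13 + 74 + 11 + 3 = 202
RR5 = 101 / 202 = 0.5000
Difference = 50.00 − 40.89 = 9.11 percentage points

9.1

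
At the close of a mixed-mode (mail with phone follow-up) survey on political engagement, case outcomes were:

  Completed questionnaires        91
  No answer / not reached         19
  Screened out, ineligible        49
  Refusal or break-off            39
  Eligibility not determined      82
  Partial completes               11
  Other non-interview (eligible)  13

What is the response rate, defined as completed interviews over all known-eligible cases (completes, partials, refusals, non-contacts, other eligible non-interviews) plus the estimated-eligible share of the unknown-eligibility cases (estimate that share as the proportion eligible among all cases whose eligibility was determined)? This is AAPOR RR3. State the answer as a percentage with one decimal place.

Top = 91
Eligible (known) = 91 + 11 + 39 + 19 + 13 = 173
e = 173 / (173 + 49) = 173 / 222 = 0.7793
Estimated eligible among unknowns = 0.7793 × 82 = 63.90
Base = 173 + 63.90 = 236.90
RR3 = 91 / 236.90 = 0.3841

38.4%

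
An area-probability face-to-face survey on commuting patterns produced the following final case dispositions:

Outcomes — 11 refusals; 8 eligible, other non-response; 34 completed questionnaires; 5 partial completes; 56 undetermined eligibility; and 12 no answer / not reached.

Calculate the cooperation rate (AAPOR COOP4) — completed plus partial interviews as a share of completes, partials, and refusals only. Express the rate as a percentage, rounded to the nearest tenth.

Numerator = 34 + 5 = 39
Denominator = 34 + 5 + 11 = 50
COOP4 = 39 / 50 = 0.7800

78.0%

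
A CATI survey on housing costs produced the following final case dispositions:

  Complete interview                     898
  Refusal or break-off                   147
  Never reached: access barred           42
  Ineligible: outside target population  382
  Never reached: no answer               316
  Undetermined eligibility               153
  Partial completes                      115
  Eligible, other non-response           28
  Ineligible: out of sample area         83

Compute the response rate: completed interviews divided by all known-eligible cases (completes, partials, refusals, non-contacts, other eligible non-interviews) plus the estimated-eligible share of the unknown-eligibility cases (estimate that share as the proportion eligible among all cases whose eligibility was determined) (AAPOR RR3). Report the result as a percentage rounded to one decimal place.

54.0%

No contact after all attempts = 316 + 42 = 358
Out of scope = 382 + 83 = 465
Num → 898
Determined eligible → 898 + 115 + 147 + 358 + 28 = 1546
e = 1546 / (1546 + 465) = 1546 / 2011 = 0.7688
Estimated eligible among unknowns → 0.7688 × 153 = 117.63
Denominator → 1546 + 117.63 = 1663.63
RR3 = 898 / 1663.63 = 0.5398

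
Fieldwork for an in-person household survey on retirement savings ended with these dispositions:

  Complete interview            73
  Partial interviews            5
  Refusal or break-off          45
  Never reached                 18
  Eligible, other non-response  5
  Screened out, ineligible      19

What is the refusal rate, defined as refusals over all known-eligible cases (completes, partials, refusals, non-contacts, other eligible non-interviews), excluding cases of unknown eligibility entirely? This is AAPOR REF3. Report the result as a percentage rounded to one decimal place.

Top: 45
Denominator: 73 + 5 + 45 + 18 + 5 = 146
REF3 = 45 / 146 = 0.3082

30.8%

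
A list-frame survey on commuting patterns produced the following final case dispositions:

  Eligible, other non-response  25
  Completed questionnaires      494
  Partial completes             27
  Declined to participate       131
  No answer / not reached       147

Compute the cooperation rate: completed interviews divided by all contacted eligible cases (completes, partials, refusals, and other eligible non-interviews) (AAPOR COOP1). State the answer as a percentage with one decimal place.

73.0%

Top: 494
Base: 494 + 27 + 131 + 25 = 677
COOP1 = 494 / 677 = 0.7297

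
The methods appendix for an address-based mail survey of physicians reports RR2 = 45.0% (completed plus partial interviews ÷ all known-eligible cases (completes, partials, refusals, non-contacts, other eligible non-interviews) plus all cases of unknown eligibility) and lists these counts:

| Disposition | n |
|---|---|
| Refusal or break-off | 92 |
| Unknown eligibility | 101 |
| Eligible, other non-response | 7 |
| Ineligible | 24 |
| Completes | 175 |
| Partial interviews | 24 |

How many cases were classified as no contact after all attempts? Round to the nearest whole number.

Top: 175 + 24 = 199
RR2 = 199 / D = 0.450
D = 199 / 0.450 = 442.2
Remaining denominator categories sum to 399
no contact after all attempts = 442.2 − 399 ≈ 43

43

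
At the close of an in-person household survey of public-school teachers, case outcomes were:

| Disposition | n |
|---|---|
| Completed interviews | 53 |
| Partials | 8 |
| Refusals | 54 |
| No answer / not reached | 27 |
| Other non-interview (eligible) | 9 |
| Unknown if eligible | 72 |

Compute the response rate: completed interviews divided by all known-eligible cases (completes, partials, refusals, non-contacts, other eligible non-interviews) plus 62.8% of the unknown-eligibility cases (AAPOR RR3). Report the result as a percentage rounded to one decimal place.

27.0%

Top: 53
Eligible (known): 53 + 8 + 54 + 27 + 9 = 151
e × U: 0.6280 × 72 = 45.22
Denominator: 151 + 45.22 = 196.22
RR3 = 53 / 196.22 = 0.2701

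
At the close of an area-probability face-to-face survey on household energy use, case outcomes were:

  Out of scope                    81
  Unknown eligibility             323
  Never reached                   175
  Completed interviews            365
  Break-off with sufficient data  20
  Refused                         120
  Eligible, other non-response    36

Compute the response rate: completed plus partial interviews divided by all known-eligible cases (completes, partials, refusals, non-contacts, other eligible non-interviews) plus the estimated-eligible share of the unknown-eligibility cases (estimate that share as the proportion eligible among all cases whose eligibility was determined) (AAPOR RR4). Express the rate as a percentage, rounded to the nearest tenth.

Numerator → 365 + 20 = 385
Eligible (known) → 365 + 20 + 120 + 175 + 36 = 716
e = 716 / (716 + 81) = 716 / 797 = 0.8984
Estimated eligible among unknowns → 0.8984 × 323 = 290.18
Denom → 716 + 290.18 = 1006.18
RR4 = 385 / 1006.18 = 0.3826

38.3%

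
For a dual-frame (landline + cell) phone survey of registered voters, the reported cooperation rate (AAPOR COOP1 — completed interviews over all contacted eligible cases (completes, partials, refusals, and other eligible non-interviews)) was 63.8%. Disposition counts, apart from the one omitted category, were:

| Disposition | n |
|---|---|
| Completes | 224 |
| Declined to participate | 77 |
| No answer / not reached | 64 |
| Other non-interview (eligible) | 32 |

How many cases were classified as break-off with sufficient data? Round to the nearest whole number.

COOP1 = 224 / D = 0.638
D = 224 / 0.638 = 351.1
Remaining denominator categories sum to 333
break-off with sufficient data = 351.1 − 333 ≈ 18

18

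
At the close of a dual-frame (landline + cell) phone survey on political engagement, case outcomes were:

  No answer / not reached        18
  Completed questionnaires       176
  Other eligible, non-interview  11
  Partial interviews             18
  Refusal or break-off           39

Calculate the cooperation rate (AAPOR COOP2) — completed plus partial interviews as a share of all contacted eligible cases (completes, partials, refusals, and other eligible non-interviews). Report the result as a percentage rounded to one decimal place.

79.5%

Top: 176 + 18 = 194
Denom: 176 + 18 + 39 + 11 = 244
COOP2 = 194 / 244 = 0.7951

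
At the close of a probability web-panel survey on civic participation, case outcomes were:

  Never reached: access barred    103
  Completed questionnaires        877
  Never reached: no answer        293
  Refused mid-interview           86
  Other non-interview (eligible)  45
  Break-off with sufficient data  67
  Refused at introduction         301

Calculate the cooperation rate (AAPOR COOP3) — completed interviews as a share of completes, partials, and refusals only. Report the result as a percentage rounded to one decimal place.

Refusals = 301 + 86 = 387
No contact after all attempts = 293 + 103 = 396
Num: 877
Base: 877 + 67 + 387 = 1331
COOP3 = 877 / 1331 = 0.6589

65.9%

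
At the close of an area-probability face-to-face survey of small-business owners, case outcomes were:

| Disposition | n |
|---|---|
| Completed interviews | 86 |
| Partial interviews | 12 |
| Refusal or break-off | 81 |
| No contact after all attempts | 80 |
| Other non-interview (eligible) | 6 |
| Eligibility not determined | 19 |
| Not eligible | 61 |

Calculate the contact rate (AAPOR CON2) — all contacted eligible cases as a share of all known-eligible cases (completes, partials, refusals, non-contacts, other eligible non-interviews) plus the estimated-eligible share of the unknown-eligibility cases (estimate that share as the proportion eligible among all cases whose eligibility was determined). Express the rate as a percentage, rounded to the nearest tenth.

Top = 86 + 12 + 81 + 6 = 185
Determined eligible = 86 + 12 + 81 + 80 + 6 = 265
e = 265 / (265 + 61) = 265 / 326 = 0.8129
e × U = 0.8129 × 19 = 15.45
Denominator = 265 + 15.45 = 280.45
CON2 = 185 / 280.45 = 0.6597

66.0%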